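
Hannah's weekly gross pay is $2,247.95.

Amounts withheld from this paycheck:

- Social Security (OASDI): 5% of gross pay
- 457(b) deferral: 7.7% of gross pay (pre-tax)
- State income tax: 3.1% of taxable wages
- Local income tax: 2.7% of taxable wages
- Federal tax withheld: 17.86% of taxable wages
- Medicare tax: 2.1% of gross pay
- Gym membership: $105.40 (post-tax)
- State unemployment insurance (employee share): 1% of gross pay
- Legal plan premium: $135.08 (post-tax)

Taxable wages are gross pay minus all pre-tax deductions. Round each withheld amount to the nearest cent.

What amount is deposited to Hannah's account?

$1,161.38

457(b) deferral: $2,247.95 × 0.077 = $173.09
Taxable wages = $2,247.95 − $173.09 = $2,074.86
Federal tax withheld: $2,074.86 × 0.1786 = $370.57
State income tax: $2,074.86 × 0.031 = $64.32
Local income tax: $2,074.86 × 0.027 = $56.02
Social Security (OASDI): $2,247.95 × 0.05 = $112.40
State unemployment insurance (employee share): $2,247.95 × 0.01 = $22.48
Medicare tax: $2,247.95 × 0.021 = $47.21
Gym membership: $105.40
Legal plan premium: $135.08
Total deductions = $173.09 + $370.57 + $64.32 + $56.02 + $112.40 + $22.48 + $47.21 + $105.40 + $135.08 = $1,086.57
Net pay = $2,247.95 − $1,086.57 = $1,161.38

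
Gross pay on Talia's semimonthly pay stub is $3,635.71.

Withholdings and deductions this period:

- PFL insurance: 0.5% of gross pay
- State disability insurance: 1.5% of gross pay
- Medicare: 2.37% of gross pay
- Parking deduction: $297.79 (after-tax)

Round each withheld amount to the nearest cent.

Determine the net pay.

PFL insurance: $3,635.71 × 0.005 = $18.18
State disability insurance: $3,635.71 × 0.015 = $54.54
Medicare: $3,635.71 × 0.0237 = $86.17
Parking deduction: $297.79
Total deductions = $18.18 + $54.54 + $86.17 + $297.79 = $456.68
Net pay = $3,635.71 − $456.68 = $3,179.03

$3,179.03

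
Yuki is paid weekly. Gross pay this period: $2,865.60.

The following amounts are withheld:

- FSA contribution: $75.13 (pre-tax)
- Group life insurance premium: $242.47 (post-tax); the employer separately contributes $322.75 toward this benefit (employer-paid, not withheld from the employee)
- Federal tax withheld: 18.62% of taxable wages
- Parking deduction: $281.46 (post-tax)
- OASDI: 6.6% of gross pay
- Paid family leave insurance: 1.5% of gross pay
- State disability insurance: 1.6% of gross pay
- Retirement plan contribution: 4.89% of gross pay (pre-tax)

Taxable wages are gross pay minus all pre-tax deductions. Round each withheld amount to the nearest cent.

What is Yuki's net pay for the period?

$1,354.96

Retirement plan contribution: $2,865.60 × 0.0489 = $140.13
FSA contribution: $75.13
Pre-tax total = $140.13 + $75.13 = $215.26
Taxable wages = $2,865.60 − $215.26 = $2,650.34
Federal tax withheld: $2,650.34 × 0.1862 = $493.49
State disability insurance: $2,865.60 × 0.016 = $45.85
OASDI: $2,865.60 × 0.066 = $189.13
Paid family leave insurance: $2,865.60 × 0.015 = $42.98
Parking deduction: $281.46
Group life insurance premium: $242.47
(Employer's $322.75 toward group life insurance premium is not withheld from the employee.)
Total deductions = $140.13 + $75.13 + $493.49 + $45.85 + $189.13 + $42.98 + $281.46 + $242.47 = $1,510.64
Net pay = $2,865.60 − $1,510.64 = $1,354.96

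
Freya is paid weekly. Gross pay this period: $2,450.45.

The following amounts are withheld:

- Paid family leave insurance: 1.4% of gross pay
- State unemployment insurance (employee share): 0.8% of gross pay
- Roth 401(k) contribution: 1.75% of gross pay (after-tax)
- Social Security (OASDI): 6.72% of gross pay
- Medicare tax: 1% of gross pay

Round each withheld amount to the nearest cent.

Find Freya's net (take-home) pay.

$2,164.49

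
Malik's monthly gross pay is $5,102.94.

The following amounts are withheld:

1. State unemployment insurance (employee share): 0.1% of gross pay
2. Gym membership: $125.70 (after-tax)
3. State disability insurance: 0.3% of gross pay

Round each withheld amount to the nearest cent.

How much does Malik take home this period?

$4,956.83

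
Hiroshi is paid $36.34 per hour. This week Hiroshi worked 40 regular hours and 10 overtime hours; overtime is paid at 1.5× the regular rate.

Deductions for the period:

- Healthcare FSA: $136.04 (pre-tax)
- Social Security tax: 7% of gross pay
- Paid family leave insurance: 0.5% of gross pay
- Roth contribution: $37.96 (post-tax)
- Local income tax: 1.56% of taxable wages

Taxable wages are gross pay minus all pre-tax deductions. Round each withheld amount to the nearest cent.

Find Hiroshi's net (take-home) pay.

$1645.74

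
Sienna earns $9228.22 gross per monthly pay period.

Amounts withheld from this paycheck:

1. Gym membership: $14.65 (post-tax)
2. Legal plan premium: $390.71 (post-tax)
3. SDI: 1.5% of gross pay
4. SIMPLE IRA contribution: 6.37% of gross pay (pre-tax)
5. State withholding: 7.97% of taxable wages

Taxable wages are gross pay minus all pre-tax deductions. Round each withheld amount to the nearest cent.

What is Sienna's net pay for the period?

$7407.96

SIMPLE IRA contribution: $9228.22 × 0.0637 = $587.84
Taxable wages = $9228.22 − $587.84 = $8640.38
State withholding: $8640.38 × 0.0797 = $688.64
SDI: $9228.22 × 0.015 = $138.42
Gym membership: $14.65
Legal plan premium: $390.71
Total deductions = $587.84 + $688.64 + $138.42 + $14.65 + $390.71 = $1820.26
Net pay = $9228.22 − $1820.26 = $7407.96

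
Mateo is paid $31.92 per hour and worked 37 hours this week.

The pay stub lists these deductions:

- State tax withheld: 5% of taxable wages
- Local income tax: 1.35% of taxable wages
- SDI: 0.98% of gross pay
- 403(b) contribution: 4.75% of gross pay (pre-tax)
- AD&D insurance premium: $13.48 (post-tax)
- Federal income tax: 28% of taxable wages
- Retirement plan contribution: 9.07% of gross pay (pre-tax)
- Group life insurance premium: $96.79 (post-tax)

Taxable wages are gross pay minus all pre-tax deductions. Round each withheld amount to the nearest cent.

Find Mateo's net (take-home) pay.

$546.36

Gross pay: 37 × $31.92 = $1,181.04
403(b) contribution: $1,181.04 × 0.0475 = $56.10
Retirement plan contribution: $1,181.04 × 0.0907 = $107.12
Pre-tax total = $56.10 + $107.12 = $163.22
Taxable wages = $1,181.04 − $163.22 = $1,017.82
Local income tax: $1,017.82 × 0.0135 = $13.74
State tax withheld: $1,017.82 × 0.05 = $50.89
Federal income tax: $1,017.82 × 0.28 = $284.99
SDI: $1,181.04 × 0.0098 = $11.57
Group life insurance premium: $96.79
AD&D insurance premium: $13.48
Total deductions = $56.10 + $107.12 + $13.74 + $50.89 + $284.99 + $11.57 + $96.79 + $13.48 = $634.68
Net pay = $1,181.04 − $634.68 = $546.36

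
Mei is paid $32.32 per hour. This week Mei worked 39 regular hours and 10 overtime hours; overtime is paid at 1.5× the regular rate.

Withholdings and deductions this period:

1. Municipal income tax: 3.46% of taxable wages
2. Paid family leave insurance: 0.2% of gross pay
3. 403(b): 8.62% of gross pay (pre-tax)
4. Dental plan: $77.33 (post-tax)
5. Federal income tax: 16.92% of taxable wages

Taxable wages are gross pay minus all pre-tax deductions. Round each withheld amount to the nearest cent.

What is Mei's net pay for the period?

Regular pay: 39 × $32.32 = $1,260.48
Overtime pay: 10 × $32.32 × 1.5 = $484.80
Gross pay = $1,260.48 + $484.80 = $1,745.28
403(b): $1,745.28 × 0.0862 = $150.44
Taxable wages = $1,745.28 − $150.44 = $1,594.84
Municipal income tax: $1,594.84 × 0.0346 = $55.18
Federal income tax: $1,594.84 × 0.1692 = $269.85
Paid family leave insurance: $1,745.28 × 0.002 = $3.49
Dental plan: $77.33
Total deductions = $150.44 + $55.18 + $269.85 + $3.49 + $77.33 = $556.29
Net pay = $1,745.28 − $556.29 = $1,188.99

$1,188.99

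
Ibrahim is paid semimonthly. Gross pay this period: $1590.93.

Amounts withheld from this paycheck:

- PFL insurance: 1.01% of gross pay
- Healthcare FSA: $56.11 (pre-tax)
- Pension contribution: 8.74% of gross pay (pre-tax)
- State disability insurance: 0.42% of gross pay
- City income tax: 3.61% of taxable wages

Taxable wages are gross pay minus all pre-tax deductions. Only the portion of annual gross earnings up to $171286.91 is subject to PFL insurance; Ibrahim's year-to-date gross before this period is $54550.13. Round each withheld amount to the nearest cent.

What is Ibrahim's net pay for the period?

Healthcare FSA: $56.11
Pension contribution: $1590.93 × 0.0874 = $139.05
Pre-tax total = $56.11 + $139.05 = $195.16
Taxable wages = $1590.93 − $195.16 = $1395.77
City income tax: $1395.77 × 0.0361 = $50.39
PFL insurance: cap not yet reached, full $1590.93 is subject → $1590.93 × 0.0101 = $16.07
State disability insurance: $1590.93 × 0.0042 = $6.68
Total deductions = $56.11 + $139.05 + $50.39 + $16.07 + $6.68 = $268.30
Net pay = $1590.93 − $268.30 = $1322.63

$1322.63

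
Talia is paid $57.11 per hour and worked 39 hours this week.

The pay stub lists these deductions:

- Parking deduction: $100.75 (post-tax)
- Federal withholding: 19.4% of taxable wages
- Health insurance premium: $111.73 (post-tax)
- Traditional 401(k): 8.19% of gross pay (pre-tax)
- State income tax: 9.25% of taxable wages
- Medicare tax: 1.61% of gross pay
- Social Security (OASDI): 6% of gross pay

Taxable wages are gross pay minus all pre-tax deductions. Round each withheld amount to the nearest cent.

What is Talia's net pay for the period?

$1077.04

Gross pay: 39 × $57.11 = $2227.29
Traditional 401(k): $2227.29 × 0.0819 = $182.42
Taxable wages = $2227.29 − $182.42 = $2044.87
State income tax: $2044.87 × 0.0925 = $189.15
Federal withholding: $2044.87 × 0.194 = $396.70
Social Security (OASDI): $2227.29 × 0.06 = $133.64
Medicare tax: $2227.29 × 0.0161 = $35.86
Health insurance premium: $111.73
Parking deduction: $100.75
Total deductions = $182.42 + $189.15 + $396.70 + $133.64 + $35.86 + $111.73 + $100.75 = $1150.25
Net pay = $2227.29 − $1150.25 = $1077.04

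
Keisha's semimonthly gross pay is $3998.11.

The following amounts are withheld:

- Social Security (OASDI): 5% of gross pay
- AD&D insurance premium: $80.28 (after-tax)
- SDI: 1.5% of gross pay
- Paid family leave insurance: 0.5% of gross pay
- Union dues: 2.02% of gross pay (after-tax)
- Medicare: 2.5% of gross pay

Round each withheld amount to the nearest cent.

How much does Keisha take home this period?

SDI: $3998.11 × 0.015 = $59.97
Social Security (OASDI): $3998.11 × 0.05 = $199.91
Medicare: $3998.11 × 0.025 = $99.95
Paid family leave insurance: $3998.11 × 0.005 = $19.99
AD&D insurance premium: $80.28
Union dues: $3998.11 × 0.0202 = $80.76
Total deductions = $59.97 + $199.91 + $99.95 + $19.99 + $80.28 + $80.76 = $540.86
Net pay = $3998.11 − $540.86 = $3457.25

$3457.25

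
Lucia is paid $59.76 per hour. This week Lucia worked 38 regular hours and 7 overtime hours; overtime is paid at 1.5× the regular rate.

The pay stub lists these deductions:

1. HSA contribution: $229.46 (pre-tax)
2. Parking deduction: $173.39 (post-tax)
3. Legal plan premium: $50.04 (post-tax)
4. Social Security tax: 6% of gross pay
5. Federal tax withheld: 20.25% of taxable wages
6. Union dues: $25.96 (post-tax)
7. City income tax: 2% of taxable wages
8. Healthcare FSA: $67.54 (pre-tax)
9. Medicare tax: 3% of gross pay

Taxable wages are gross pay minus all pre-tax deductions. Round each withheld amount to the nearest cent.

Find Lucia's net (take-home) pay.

$1512.31

Regular pay: 38 × $59.76 = $2270.88
Overtime pay: 7 × $59.76 × 1.5 = $627.48
Gross pay = $2270.88 + $627.48 = $2898.36
Healthcare FSA: $67.54
HSA contribution: $229.46
Pre-tax total = $67.54 + $229.46 = $297.00
Taxable wages = $2898.36 − $297.00 = $2601.36
Federal tax withheld: $2601.36 × 0.2025 = $526.78
City income tax: $2601.36 × 0.02 = $52.03
Social Security tax: $2898.36 × 0.06 = $173.90
Medicare tax: $2898.36 × 0.03 = $86.95
Union dues: $25.96
Parking deduction: $173.39
Legal plan premium: $50.04
Total deductions = $67.54 + $229.46 + $526.78 + $52.03 + $173.90 + $86.95 + $25.96 + $173.39 + $50.04 = $1386.05
Net pay = $2898.36 − $1386.05 = $1512.31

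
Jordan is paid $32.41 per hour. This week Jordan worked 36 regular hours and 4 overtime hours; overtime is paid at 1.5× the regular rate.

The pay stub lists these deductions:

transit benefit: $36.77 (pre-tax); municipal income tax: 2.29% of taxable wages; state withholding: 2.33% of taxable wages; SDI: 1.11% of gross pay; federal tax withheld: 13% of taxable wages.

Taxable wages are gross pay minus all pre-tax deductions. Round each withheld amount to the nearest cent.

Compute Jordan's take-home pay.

Regular pay: 36 × $32.41 = $1,166.76
Overtime pay: 4 × $32.41 × 1.5 = $194.46
Gross pay = $1,166.76 + $194.46 = $1,361.22
Transit benefit: $36.77
Taxable wages = $1,361.22 − $36.77 = $1,324.45
State withholding: $1,324.45 × 0.0233 = $30.86
Federal tax withheld: $1,324.45 × 0.13 = $172.18
Municipal income tax: $1,324.45 × 0.0229 = $30.33
SDI: $1,361.22 × 0.0111 = $15.11
Total deductions = $36.77 + $30.86 + $172.18 + $30.33 + $15.11 = $285.25
Net pay = $1,361.22 − $285.25 = $1,075.97

$1,075.97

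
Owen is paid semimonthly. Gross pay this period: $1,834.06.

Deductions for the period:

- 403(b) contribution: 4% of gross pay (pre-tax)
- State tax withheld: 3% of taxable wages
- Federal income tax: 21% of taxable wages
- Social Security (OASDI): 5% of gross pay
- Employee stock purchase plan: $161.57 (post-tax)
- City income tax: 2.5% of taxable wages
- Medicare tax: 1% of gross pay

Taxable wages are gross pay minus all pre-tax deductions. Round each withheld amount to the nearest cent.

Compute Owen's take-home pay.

$1,022.50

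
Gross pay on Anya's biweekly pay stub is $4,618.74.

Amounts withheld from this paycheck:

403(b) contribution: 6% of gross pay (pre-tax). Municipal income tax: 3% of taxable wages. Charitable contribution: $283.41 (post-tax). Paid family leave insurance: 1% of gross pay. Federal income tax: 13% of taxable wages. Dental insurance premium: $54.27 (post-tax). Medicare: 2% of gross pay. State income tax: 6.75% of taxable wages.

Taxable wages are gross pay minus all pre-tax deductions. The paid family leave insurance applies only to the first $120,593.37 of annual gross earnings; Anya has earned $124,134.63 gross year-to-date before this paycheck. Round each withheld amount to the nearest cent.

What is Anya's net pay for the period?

403(b) contribution: $4,618.74 × 0.06 = $277.12
Taxable wages = $4,618.74 − $277.12 = $4,341.62
State income tax: $4,341.62 × 0.0675 = $293.06
Municipal income tax: $4,341.62 × 0.03 = $130.25
Federal income tax: $4,341.62 × 0.13 = $564.41
Medicare: $4,618.74 × 0.02 = $92.37
Paid family leave insurance: annual cap $120,593.37 already reached (YTD $124,134.63), so $0.00
Charitable contribution: $283.41
Dental insurance premium: $54.27
Total deductions = $277.12 + $293.06 + $130.25 + $564.41 + $92.37 + $0.00 + $283.41 + $54.27 = $1,694.89
Net pay = $4,618.74 − $1,694.89 = $2,923.85

$2,923.85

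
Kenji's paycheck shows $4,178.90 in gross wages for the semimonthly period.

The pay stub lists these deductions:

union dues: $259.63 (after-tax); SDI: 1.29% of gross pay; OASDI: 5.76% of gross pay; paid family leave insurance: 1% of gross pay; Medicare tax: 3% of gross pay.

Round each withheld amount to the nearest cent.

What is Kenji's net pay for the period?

$3,457.50

OASDI: $4,178.90 × 0.0576 = $240.70
SDI: $4,178.90 × 0.0129 = $53.91
Medicare tax: $4,178.90 × 0.03 = $125.37
Paid family leave insurance: $4,178.90 × 0.01 = $41.79
Union dues: $259.63
Total deductions = $240.70 + $53.91 + $125.37 + $41.79 + $259.63 = $721.40
Net pay = $4,178.90 − $721.40 = $3,457.50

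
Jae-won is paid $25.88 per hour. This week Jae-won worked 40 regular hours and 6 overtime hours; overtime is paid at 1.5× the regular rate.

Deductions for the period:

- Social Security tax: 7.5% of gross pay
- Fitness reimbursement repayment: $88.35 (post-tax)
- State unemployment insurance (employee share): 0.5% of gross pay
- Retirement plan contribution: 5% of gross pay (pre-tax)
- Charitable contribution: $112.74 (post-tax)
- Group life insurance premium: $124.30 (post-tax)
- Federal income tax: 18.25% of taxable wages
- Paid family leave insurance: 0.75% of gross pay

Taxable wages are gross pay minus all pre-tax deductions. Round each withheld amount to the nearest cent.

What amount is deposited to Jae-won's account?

$548.50

Regular pay: 40 × $25.88 = $1,035.20
Overtime pay: 6 × $25.88 × 1.5 = $232.92
Gross pay = $1,035.20 + $232.92 = $1,268.12
Retirement plan contribution: $1,268.12 × 0.05 = $63.41
Taxable wages = $1,268.12 − $63.41 = $1,204.71
Federal income tax: $1,204.71 × 0.1825 = $219.86
Social Security tax: $1,268.12 × 0.075 = $95.11
Paid family leave insurance: $1,268.12 × 0.0075 = $9.51
State unemployment insurance (employee share): $1,268.12 × 0.005 = $6.34
Group life insurance premium: $124.30
Charitable contribution: $112.74
Fitness reimbursement repayment: $88.35
Total deductions = $63.41 + $219.86 + $95.11 + $9.51 + $6.34 + $124.30 + $112.74 + $88.35 = $719.62
Net pay = $1,268.12 − $719.62 = $548.50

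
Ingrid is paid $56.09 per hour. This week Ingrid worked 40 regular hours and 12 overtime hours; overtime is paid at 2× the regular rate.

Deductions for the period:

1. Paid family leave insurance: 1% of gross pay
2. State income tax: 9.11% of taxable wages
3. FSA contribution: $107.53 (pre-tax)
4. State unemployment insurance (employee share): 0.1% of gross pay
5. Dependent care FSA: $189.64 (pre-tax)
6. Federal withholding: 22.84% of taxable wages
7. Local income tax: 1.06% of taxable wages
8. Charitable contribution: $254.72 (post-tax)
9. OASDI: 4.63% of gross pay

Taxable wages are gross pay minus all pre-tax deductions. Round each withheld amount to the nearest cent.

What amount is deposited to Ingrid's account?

$1,745.29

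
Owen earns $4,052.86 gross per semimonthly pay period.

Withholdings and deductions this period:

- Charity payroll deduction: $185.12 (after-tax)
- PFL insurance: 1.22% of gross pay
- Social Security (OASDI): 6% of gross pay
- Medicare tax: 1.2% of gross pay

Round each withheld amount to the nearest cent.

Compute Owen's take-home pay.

$3,526.50

Social Security (OASDI): $4,052.86 × 0.06 = $243.17
Medicare tax: $4,052.86 × 0.012 = $48.63
PFL insurance: $4,052.86 × 0.0122 = $49.44
Charity payroll deduction: $185.12
Total deductions = $243.17 + $48.63 + $49.44 + $185.12 = $526.36
Net pay = $4,052.86 − $526.36 = $3,526.50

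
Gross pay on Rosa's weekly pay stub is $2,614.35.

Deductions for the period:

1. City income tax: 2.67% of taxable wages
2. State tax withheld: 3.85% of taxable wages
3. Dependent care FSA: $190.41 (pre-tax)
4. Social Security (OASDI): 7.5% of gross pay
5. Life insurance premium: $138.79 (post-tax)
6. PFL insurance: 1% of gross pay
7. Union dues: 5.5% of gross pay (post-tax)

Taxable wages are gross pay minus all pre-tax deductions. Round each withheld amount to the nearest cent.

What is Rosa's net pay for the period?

$1,761.10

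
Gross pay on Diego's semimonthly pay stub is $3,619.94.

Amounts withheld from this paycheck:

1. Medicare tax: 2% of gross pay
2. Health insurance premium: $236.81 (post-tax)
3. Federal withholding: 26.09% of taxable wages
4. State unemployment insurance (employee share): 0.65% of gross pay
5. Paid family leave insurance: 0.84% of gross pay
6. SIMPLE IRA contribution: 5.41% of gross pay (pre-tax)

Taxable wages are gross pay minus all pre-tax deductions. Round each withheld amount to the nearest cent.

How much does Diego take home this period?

$2,167.60

SIMPLE IRA contribution: $3,619.94 × 0.0541 = $195.84
Taxable wages = $3,619.94 − $195.84 = $3,424.10
Federal withholding: $3,424.10 × 0.2609 = $893.35
Paid family leave insurance: $3,619.94 × 0.0084 = $30.41
State unemployment insurance (employee share): $3,619.94 × 0.0065 = $23.53
Medicare tax: $3,619.94 × 0.02 = $72.40
Health insurance premium: $236.81
Total deductions = $195.84 + $893.35 + $30.41 + $23.53 + $72.40 + $236.81 = $1,452.34
Net pay = $3,619.94 − $1,452.34 = $2,167.60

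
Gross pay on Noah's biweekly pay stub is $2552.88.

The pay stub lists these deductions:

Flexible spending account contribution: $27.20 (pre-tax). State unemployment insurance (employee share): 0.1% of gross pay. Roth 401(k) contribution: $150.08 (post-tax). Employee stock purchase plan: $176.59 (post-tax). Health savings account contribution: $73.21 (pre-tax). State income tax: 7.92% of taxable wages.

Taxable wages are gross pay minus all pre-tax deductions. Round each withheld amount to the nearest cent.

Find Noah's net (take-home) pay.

Health savings account contribution: $73.21
Flexible spending account contribution: $27.20
Pre-tax total = $73.21 + $27.20 = $100.41
Taxable wages = $2552.88 − $100.41 = $2452.47
State income tax: $2452.47 × 0.0792 = $194.24
State unemployment insurance (employee share): $2552.88 × 0.001 = $2.55
Employee stock purchase plan: $176.59
Roth 401(k) contribution: $150.08
Total deductions = $73.21 + $27.20 + $194.24 + $2.55 + $176.59 + $150.08 = $623.87
Net pay = $2552.88 − $623.87 = $1929.01

$1929.01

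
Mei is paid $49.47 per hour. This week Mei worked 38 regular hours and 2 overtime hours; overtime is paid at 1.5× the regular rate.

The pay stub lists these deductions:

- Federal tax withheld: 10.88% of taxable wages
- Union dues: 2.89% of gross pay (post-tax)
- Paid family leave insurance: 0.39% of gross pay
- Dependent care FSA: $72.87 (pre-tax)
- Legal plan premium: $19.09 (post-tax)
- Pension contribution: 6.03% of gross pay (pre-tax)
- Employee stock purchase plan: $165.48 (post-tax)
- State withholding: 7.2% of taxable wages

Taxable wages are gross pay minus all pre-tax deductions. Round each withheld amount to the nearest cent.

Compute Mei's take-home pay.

$1,250.58

Regular pay: 38 × $49.47 = $1,879.86
Overtime pay: 2 × $49.47 × 1.5 = $148.41
Gross pay = $1,879.86 + $148.41 = $2,028.27
Pension contribution: $2,028.27 × 0.0603 = $122.30
Dependent care FSA: $72.87
Pre-tax total = $122.30 + $72.87 = $195.17
Taxable wages = $2,028.27 − $195.17 = $1,833.10
State withholding: $1,833.10 × 0.072 = $131.98
Federal tax withheld: $1,833.10 × 0.1088 = $199.44
Paid family leave insurance: $2,028.27 × 0.0039 = $7.91
Legal plan premium: $19.09
Employee stock purchase plan: $165.48
Union dues: $2,028.27 × 0.0289 = $58.62
Total deductions = $122.30 + $72.87 + $131.98 + $199.44 + $7.91 + $19.09 + $165.48 + $58.62 = $777.69
Net pay = $2,028.27 − $777.69 = $1,250.58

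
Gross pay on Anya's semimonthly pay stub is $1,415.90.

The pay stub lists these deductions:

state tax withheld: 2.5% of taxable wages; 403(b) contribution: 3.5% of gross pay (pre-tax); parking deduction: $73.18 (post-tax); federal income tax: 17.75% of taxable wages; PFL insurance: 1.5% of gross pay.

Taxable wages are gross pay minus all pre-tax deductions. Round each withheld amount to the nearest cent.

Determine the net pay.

$995.23

403(b) contribution: $1,415.90 × 0.035 = $49.56
Taxable wages = $1,415.90 − $49.56 = $1,366.34
Federal income tax: $1,366.34 × 0.1775 = $242.53
State tax withheld: $1,366.34 × 0.025 = $34.16
PFL insurance: $1,415.90 × 0.015 = $21.24
Parking deduction: $73.18
Total deductions = $49.56 + $242.53 + $34.16 + $21.24 + $73.18 = $420.67
Net pay = $1,415.90 − $420.67 = $995.23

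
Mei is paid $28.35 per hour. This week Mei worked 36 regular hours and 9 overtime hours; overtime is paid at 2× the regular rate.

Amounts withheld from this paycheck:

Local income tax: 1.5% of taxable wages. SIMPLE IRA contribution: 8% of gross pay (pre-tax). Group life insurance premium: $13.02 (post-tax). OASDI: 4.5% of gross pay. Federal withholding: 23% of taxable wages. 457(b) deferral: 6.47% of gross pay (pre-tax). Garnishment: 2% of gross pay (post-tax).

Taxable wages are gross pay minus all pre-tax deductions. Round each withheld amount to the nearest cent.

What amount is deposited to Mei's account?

$876.05

Regular pay: 36 × $28.35 = $1020.60
Overtime pay: 9 × $28.35 × 2 = $510.30
Gross pay = $1020.60 + $510.30 = $1530.90
SIMPLE IRA contribution: $1530.90 × 0.08 = $122.47
457(b) deferral: $1530.90 × 0.0647 = $99.05
Pre-tax total = $122.47 + $99.05 = $221.52
Taxable wages = $1530.90 − $221.52 = $1309.38
Local income tax: $1309.38 × 0.015 = $19.64
Federal withholding: $1309.38 × 0.23 = $301.16
OASDI: $1530.90 × 0.045 = $68.89
Group life insurance premium: $13.02
Garnishment: $1530.90 × 0.02 = $30.62
Total deductions = $122.47 + $99.05 + $19.64 + $301.16 + $68.89 + $13.02 + $30.62 = $654.85
Net pay = $1530.90 − $654.85 = $876.05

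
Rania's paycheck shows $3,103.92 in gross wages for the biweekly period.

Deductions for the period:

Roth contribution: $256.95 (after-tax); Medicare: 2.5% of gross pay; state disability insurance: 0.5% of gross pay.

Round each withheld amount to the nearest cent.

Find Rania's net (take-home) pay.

Medicare: $3,103.92 × 0.025 = $77.60
State disability insurance: $3,103.92 × 0.005 = $15.52
Roth contribution: $256.95
Total deductions = $77.60 + $15.52 + $256.95 = $350.07
Net pay = $3,103.92 − $350.07 = $2,753.85

$2,753.85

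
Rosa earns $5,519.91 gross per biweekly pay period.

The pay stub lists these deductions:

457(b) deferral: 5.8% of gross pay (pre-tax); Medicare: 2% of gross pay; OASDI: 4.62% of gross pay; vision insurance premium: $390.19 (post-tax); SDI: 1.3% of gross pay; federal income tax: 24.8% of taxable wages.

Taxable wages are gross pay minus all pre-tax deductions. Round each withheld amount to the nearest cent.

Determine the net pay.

457(b) deferral: $5,519.91 × 0.058 = $320.15
Taxable wages = $5,519.91 − $320.15 = $5,199.76
Federal income tax: $5,199.76 × 0.248 = $1,289.54
OASDI: $5,519.91 × 0.0462 = $255.02
Medicare: $5,519.91 × 0.02 = $110.40
SDI: $5,519.91 × 0.013 = $71.76
Vision insurance premium: $390.19
Total deductions = $320.15 + $1,289.54 + $255.02 + $110.40 + $71.76 + $390.19 = $2,437.06
Net pay = $5,519.91 − $2,437.06 = $3,082.85

$3,082.85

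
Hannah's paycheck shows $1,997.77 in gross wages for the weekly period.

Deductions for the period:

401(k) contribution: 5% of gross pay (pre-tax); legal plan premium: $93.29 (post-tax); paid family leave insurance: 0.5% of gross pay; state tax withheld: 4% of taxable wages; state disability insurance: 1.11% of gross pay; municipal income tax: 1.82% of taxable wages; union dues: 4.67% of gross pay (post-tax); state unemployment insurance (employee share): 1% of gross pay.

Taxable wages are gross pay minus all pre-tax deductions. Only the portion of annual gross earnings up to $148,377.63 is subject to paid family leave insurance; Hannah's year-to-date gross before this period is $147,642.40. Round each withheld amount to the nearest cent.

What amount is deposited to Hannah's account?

$1,554.99

401(k) contribution: $1,997.77 × 0.05 = $99.89
Taxable wages = $1,997.77 − $99.89 = $1,897.88
State tax withheld: $1,897.88 × 0.04 = $75.92
Municipal income tax: $1,897.88 × 0.0182 = $34.54
State disability insurance: $1,997.77 × 0.0111 = $22.18
Paid family leave insurance: only $148,377.63 − $147,642.40 = $735.23 of this check is subject → $735.23 × 0.005 = $3.68
State unemployment insurance (employee share): $1,997.77 × 0.01 = $19.98
Legal plan premium: $93.29
Union dues: $1,997.77 × 0.0467 = $93.30
Total deductions = $99.89 + $75.92 + $34.54 + $22.18 + $3.68 + $19.98 + $93.29 + $93.30 = $442.78
Net pay = $1,997.77 − $442.78 = $1,554.99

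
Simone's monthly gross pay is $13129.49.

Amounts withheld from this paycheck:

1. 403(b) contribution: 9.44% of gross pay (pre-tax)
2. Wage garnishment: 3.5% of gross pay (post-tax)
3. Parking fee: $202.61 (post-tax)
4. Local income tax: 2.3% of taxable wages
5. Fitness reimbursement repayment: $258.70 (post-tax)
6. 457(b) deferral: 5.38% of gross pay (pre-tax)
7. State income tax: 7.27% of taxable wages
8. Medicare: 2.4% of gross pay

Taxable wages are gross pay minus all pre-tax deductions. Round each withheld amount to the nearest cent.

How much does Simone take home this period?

457(b) deferral: $13129.49 × 0.0538 = $706.37
403(b) contribution: $13129.49 × 0.0944 = $1239.42
Pre-tax total = $706.37 + $1239.42 = $1945.79
Taxable wages = $13129.49 − $1945.79 = $11183.70
Local income tax: $11183.70 × 0.023 = $257.23
State income tax: $11183.70 × 0.0727 = $813.05
Medicare: $13129.49 × 0.024 = $315.11
Fitness reimbursement repayment: $258.70
Wage garnishment: $13129.49 × 0.035 = $459.53
Parking fee: $202.61
Total deductions = $706.37 + $1239.42 + $257.23 + $813.05 + $315.11 + $258.70 + $459.53 + $202.61 = $4252.02
Net pay = $13129.49 − $4252.02 = $8877.47

$8877.47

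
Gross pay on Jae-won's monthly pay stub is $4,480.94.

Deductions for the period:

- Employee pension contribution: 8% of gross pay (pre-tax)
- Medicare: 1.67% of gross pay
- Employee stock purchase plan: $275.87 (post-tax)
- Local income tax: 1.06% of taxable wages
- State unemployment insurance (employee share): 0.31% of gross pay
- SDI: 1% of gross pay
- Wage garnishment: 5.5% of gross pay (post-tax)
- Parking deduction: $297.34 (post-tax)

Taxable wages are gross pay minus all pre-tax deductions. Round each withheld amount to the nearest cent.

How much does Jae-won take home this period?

Employee pension contribution: $4,480.94 × 0.08 = $358.48
Taxable wages = $4,480.94 − $358.48 = $4,122.46
Local income tax: $4,122.46 × 0.0106 = $43.70
SDI: $4,480.94 × 0.01 = $44.81
State unemployment insurance (employee share): $4,480.94 × 0.0031 = $13.89
Medicare: $4,480.94 × 0.0167 = $74.83
Wage garnishment: $4,480.94 × 0.055 = $246.45
Employee stock purchase plan: $275.87
Parking deduction: $297.34
Total deductions = $358.48 + $43.70 + $44.81 + $13.89 + $74.83 + $246.45 + $275.87 + $297.34 = $1,355.37
Net pay = $4,480.94 − $1,355.37 = $3,125.57

$3,125.57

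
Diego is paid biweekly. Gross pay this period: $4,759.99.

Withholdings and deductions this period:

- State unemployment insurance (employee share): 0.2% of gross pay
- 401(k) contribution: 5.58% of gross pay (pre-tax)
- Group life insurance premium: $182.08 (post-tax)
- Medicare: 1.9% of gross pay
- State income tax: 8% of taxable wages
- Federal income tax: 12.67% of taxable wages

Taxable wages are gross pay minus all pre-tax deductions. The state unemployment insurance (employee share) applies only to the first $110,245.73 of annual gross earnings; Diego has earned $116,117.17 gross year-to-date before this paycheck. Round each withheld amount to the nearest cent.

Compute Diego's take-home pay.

401(k) contribution: $4,759.99 × 0.0558 = $265.61
Taxable wages = $4,759.99 − $265.61 = $4,494.38
Federal income tax: $4,494.38 × 0.1267 = $569.44
State income tax: $4,494.38 × 0.08 = $359.55
Medicare: $4,759.99 × 0.019 = $90.44
State unemployment insurance (employee share): annual cap $110,245.73 already reached (YTD $116,117.17), so $0.00
Group life insurance premium: $182.08
Total deductions = $265.61 + $569.44 + $359.55 + $90.44 + $0.00 + $182.08 = $1,467.12
Net pay = $4,759.99 − $1,467.12 = $3,292.87

$3,292.87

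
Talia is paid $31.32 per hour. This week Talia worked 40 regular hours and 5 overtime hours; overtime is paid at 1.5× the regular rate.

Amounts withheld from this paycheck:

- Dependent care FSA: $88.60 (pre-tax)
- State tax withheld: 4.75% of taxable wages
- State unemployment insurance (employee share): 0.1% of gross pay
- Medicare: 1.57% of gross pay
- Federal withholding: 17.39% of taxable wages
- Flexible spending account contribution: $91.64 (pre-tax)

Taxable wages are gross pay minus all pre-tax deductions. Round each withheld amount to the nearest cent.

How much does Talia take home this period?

Regular pay: 40 × $31.32 = $1,252.80
Overtime pay: 5 × $31.32 × 1.5 = $234.90
Gross pay = $1,252.80 + $234.90 = $1,487.70
Flexible spending account contribution: $91.64
Dependent care FSA: $88.60
Pre-tax total = $91.64 + $88.60 = $180.24
Taxable wages = $1,487.70 − $180.24 = $1,307.46
Federal withholding: $1,307.46 × 0.1739 = $227.37
State tax withheld: $1,307.46 × 0.0475 = $62.10
State unemployment insurance (employee share): $1,487.70 × 0.001 = $1.49
Medicare: $1,487.70 × 0.0157 = $23.36
Total deductions = $91.64 + $88.60 + $227.37 + $62.10 + $1.49 + $23.36 = $494.56
Net pay = $1,487.70 − $494.56 = $993.14

$993.14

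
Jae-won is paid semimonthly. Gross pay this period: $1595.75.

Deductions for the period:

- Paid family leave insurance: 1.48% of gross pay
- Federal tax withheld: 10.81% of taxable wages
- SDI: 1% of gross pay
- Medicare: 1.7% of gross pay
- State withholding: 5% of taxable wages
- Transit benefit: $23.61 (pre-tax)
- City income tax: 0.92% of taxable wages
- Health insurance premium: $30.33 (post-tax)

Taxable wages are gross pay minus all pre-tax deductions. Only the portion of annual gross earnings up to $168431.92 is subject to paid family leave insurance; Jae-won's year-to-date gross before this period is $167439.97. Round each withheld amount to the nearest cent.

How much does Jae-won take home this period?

$1221.02

Transit benefit: $23.61
Taxable wages = $1595.75 − $23.61 = $1572.14
City income tax: $1572.14 × 0.0092 = $14.46
State withholding: $1572.14 × 0.05 = $78.61
Federal tax withheld: $1572.14 × 0.1081 = $169.95
Medicare: $1595.75 × 0.017 = $27.13
SDI: $1595.75 × 0.01 = $15.96
Paid family leave insurance: only $168431.92 − $167439.97 = $991.95 of this check is subject → $991.95 × 0.0148 = $14.68
Health insurance premium: $30.33
Total deductions = $23.61 + $14.46 + $78.61 + $169.95 + $27.13 + $15.96 + $14.68 + $30.33 = $374.73
Net pay = $1595.75 − $374.73 = $1221.02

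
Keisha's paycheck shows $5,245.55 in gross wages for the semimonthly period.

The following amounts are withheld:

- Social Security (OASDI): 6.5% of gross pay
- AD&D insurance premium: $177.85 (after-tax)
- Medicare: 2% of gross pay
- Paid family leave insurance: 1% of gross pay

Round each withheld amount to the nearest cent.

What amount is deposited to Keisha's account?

Social Security (OASDI): $5,245.55 × 0.065 = $340.96
Paid family leave insurance: $5,245.55 × 0.01 = $52.46
Medicare: $5,245.55 × 0.02 = $104.91
AD&D insurance premium: $177.85
Total deductions = $340.96 + $52.46 + $104.91 + $177.85 = $676.18
Net pay = $5,245.55 − $676.18 = $4,569.37

$4,569.37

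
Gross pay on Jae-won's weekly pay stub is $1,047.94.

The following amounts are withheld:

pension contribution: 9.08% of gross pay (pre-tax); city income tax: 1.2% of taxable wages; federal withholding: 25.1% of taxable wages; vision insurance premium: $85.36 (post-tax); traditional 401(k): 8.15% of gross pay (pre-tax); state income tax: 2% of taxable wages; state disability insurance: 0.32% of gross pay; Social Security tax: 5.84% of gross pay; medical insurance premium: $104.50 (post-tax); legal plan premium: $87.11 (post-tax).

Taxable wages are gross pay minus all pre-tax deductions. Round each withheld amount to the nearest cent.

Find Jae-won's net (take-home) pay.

$280.39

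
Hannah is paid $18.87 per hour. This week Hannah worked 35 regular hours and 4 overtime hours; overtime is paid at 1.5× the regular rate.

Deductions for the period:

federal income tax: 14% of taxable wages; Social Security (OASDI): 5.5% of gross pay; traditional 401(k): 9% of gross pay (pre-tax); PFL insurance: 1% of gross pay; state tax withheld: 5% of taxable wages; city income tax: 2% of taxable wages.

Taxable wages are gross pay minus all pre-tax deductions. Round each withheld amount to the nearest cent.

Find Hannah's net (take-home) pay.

Regular pay: 35 × $18.87 = $660.45
Overtime pay: 4 × $18.87 × 1.5 = $113.22
Gross pay = $660.45 + $113.22 = $773.67
Traditional 401(k): $773.67 × 0.09 = $69.63
Taxable wages = $773.67 − $69.63 = $704.04
City income tax: $704.04 × 0.02 = $14.08
State tax withheld: $704.04 × 0.05 = $35.20
Federal income tax: $704.04 × 0.14 = $98.57
PFL insurance: $773.67 × 0.01 = $7.74
Social Security (OASDI): $773.67 × 0.055 = $42.55
Total deductions = $69.63 + $14.08 + $35.20 + $98.57 + $7.74 + $42.55 = $267.77
Net pay = $773.67 − $267.77 = $505.90

$505.90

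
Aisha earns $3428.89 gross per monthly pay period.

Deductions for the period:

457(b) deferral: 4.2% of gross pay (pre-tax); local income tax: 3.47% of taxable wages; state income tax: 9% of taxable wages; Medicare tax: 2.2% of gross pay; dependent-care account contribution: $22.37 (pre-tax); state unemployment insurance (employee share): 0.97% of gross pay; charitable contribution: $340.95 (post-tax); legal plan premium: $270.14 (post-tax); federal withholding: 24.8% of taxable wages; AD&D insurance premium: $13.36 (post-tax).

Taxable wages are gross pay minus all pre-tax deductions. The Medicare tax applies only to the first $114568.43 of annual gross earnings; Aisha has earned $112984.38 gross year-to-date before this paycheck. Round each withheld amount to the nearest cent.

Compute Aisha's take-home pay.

457(b) deferral: $3428.89 × 0.042 = $144.01
Dependent-care account contribution: $22.37
Pre-tax total = $144.01 + $22.37 = $166.38
Taxable wages = $3428.89 − $166.38 = $3262.51
Local income tax: $3262.51 × 0.0347 = $113.21
State income tax: $3262.51 × 0.09 = $293.63
Federal withholding: $3262.51 × 0.248 = $809.10
State unemployment insurance (employee share): $3428.89 × 0.0097 = $33.26
Medicare tax: only $114568.43 − $112984.38 = $1584.05 of this check is subject → $1584.05 × 0.022 = $34.85
AD&D insurance premium: $13.36
Charitable contribution: $340.95
Legal plan premium: $270.14
Total deductions = $144.01 + $22.37 + $113.21 + $293.63 + $809.10 + $33.26 + $34.85 + $13.36 + $340.95 + $270.14 = $2074.88
Net pay = $3428.89 − $2074.88 = $1354.01

$1354.01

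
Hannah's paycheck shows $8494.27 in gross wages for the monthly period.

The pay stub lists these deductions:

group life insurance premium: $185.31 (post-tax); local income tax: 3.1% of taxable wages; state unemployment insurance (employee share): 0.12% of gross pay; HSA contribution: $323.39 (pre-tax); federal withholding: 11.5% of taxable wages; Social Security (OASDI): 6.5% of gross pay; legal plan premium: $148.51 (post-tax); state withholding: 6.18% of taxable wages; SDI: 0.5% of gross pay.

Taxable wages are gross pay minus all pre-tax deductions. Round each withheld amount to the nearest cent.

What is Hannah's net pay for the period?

HSA contribution: $323.39
Taxable wages = $8494.27 − $323.39 = $8170.88
State withholding: $8170.88 × 0.0618 = $504.96
Local income tax: $8170.88 × 0.031 = $253.30
Federal withholding: $8170.88 × 0.115 = $939.65
State unemployment insurance (employee share): $8494.27 × 0.0012 = $10.19
SDI: $8494.27 × 0.005 = $42.47
Social Security (OASDI): $8494.27 × 0.065 = $552.13
Legal plan premium: $148.51
Group life insurance premium: $185.31
Total deductions = $323.39 + $504.96 + $253.30 + $939.65 + $10.19 + $42.47 + $552.13 + $148.51 + $185.31 = $2959.91
Net pay = $8494.27 − $2959.91 = $5534.36

$5534.36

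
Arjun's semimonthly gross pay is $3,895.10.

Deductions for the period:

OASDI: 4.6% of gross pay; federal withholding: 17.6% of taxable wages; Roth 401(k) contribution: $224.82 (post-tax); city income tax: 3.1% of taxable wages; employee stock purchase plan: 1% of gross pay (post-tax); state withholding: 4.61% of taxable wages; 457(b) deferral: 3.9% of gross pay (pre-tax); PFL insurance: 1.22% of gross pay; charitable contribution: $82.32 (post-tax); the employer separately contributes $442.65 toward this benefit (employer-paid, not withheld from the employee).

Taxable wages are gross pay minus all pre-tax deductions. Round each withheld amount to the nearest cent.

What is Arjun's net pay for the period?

$2,223.01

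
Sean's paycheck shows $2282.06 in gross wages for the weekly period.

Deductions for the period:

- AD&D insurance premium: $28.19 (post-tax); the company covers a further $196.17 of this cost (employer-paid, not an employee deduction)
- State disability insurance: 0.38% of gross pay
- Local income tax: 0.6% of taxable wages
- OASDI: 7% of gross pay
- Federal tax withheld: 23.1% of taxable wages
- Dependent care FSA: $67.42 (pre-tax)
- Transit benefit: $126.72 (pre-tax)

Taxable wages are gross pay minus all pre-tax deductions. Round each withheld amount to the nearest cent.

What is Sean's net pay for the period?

Dependent care FSA: $67.42
Transit benefit: $126.72
Pre-tax total = $67.42 + $126.72 = $194.14
Taxable wages = $2282.06 − $194.14 = $2087.92
Federal tax withheld: $2087.92 × 0.231 = $482.31
Local income tax: $2087.92 × 0.006 = $12.53
State disability insurance: $2282.06 × 0.0038 = $8.67
OASDI: $2282.06 × 0.07 = $159.74
AD&D insurance premium: $28.19
(Employer's $196.17 toward AD&D insurance premium is not withheld from the employee.)
Total deductions = $67.42 + $126.72 + $482.31 + $12.53 + $8.67 + $159.74 + $28.19 = $885.58
Net pay = $2282.06 − $885.58 = $1396.48

$1396.48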